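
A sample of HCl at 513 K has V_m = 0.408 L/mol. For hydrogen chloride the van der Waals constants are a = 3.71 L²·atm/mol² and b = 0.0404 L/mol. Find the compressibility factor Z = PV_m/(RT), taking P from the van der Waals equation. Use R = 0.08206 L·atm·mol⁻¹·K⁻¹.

P = RT/(V_m − b) − a/V_m² = (0.08206)(513)/(0.408 − 0.0404) − 3.71/(0.408)²
  = 42.097/0.36760 − 22.287 = 114.52 − 22.287 = 92.23 atm
Z = PV_m/(RT) = (92.23)(0.408)/((0.08206)(513)) = 37.630/42.097 = 0.8939

Z ≈ 0.8939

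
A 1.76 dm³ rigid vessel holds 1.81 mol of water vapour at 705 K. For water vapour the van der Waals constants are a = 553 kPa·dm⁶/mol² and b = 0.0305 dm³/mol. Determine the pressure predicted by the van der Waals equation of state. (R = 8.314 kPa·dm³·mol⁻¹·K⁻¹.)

P ≈ 5638 kPa

P = nRT/(V − nb) − a n²/V²
nRT/(V − nb) = (1.81)(8.314)(705)/(1.76 − 1.81×0.0305) = 10609/1.7048 = 6223.0 kPa
a n²/V² = (553)(1.81)²/(1.76)² = 584.87 kPa
P = 6223.0 − 584.87 = 5638 kPa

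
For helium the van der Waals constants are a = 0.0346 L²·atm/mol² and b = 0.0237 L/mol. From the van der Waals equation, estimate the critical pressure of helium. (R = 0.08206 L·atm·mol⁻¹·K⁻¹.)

For a van der Waals gas, P_c = a/(27b²).
P_c = 0.0346/(27×(0.0237)²) = 0.0346/0.015166 = 2.281 atm

P_c ≈ 2.281 atm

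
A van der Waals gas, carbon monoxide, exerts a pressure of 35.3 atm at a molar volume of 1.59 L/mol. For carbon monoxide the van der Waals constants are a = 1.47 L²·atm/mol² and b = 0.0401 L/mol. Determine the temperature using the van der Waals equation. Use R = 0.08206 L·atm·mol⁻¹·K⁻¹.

T ≈ 677.7 K

T = (P + a/V_m²)(V_m − b)/R
P + a/V_m² = 35.3 + 1.47/(1.59)² = 35.881 atm
V_m − b = 1.59 − 0.0401 = 1.5499 L/mol
T = (35.881)(1.5499)/0.08206 = 677.7 K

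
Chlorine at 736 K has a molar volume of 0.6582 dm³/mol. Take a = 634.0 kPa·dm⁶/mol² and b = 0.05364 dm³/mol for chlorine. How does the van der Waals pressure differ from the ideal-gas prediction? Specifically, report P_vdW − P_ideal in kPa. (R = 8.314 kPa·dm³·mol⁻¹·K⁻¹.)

Ideal: P_ideal = RT/V_m = (8.314)(736)/0.6582 = 9296.72 kPa
vdW: P = RT/(V_m − b) − a/V_m² = 6119.10/0.604560 − 634.0/0.433227 = 10121.6 − 1463.44 = 8658.2 kPa
ΔP = 8658.2 − 9296.72 = -639 kPa

ΔP ≈ -639 kPa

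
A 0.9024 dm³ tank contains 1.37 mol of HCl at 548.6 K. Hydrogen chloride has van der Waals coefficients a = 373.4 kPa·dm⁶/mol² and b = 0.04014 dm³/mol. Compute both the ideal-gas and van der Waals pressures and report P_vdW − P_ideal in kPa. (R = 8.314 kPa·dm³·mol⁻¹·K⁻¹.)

ΔP ≈ -411.3 kPa

Ideal: P_ideal = nRT/V = (1.37)(8.314)(548.6)/0.9024 = 6924.48 kPa
vdW: P = nRT/(V − nb) − a n²/V² = 6248.65/0.847408 − 700.834/0.814326 = 7373.84 − 860.631 = 6513.21 kPa
ΔP = 6513.21 − 6924.48 = -411.3 kPa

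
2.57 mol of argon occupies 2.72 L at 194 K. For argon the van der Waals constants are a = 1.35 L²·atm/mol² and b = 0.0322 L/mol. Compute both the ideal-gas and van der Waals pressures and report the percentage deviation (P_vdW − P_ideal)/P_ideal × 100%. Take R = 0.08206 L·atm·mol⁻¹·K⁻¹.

-4.87 %

Ideal: P_ideal = nRT/V = (2.57)(0.08206)(194)/2.72 = 15.0417 atm
vdW: P = nRT/(V − nb) − a n²/V² = 40.9135/2.63725 − 8.91662/7.39840 = 15.5137 − 1.20521 = 14.3085 atm
% deviation = (14.3085 − 15.0417)/15.0417 × 100% = -4.87%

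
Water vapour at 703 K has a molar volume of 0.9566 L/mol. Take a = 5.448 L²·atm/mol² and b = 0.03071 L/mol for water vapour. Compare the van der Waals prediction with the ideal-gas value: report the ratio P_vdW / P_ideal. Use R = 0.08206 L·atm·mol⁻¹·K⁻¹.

Ideal: P_ideal = RT/V_m = (0.08206)(703)/0.9566 = 60.3054 atm
vdW: P = RT/(V_m − b) − a/V_m² = 57.6882/0.925890 − 5.448/0.915084 = 62.3057 − 5.95355 = 56.3522 atm
Ratio = 56.3522/60.3054 = 0.9344

P_vdW / P_ideal ≈ 0.9344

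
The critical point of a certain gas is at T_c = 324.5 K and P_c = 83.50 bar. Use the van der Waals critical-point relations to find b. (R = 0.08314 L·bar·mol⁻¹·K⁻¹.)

From T_c = 8a/(27Rb) and P_c = a/(27b²): b = R T_c/(8 P_c).
b = (0.08314)(324.5)/(8×83.50) = 26.979/668.00 = 0.04039 L/mol

b ≈ 0.04039 L/mol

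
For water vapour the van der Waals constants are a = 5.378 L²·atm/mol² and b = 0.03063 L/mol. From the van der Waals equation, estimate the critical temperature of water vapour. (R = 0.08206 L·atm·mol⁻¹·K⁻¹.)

For a van der Waals gas, T_c = 8a/(27Rb).
T_c = 8×5.378/(27×0.08206×0.03063) = 43.024/0.067864 = 634.0 K

T_c ≈ 634.0 K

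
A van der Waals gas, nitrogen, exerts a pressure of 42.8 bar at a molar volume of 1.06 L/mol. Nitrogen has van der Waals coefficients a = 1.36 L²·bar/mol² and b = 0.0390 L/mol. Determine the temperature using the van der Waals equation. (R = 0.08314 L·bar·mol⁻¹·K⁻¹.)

T ≈ 540.5 K

T = (P + a/V_m²)(V_m − b)/R
P + a/V_m² = 42.8 + 1.36/(1.06)² = 44.010 bar
V_m − b = 1.06 − 0.0390 = 1.0210 L/mol
T = (44.010)(1.0210)/0.08314 = 540.5 K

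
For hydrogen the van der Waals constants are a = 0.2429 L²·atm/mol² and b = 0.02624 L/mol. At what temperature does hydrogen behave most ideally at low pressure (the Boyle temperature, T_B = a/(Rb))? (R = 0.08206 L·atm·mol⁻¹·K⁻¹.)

For a van der Waals gas the second virial coefficient B₂ = b − a/(RT) vanishes at T_B = a/(Rb).
T_B = 0.2429/(0.08206×0.02624) = 0.2429/0.0021533 = 112.8 K

T_B ≈ 112.8 K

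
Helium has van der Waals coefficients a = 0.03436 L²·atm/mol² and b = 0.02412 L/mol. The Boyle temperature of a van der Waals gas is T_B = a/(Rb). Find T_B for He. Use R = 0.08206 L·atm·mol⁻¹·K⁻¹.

T_B ≈ 17.36 K

For a van der Waals gas the second virial coefficient B₂ = b − a/(RT) vanishes at T_B = a/(Rb).
T_B = 0.03436/(0.08206×0.02412) = 0.03436/0.0019793 = 17.36 K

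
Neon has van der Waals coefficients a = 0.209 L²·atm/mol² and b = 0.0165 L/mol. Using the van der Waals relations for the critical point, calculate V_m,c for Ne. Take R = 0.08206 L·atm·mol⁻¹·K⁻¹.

V_m,c ≈ 0.04950 L/mol

For a van der Waals gas, V_m,c = 3b.
V_m,c = 3×0.0165 = 0.04950 L/mol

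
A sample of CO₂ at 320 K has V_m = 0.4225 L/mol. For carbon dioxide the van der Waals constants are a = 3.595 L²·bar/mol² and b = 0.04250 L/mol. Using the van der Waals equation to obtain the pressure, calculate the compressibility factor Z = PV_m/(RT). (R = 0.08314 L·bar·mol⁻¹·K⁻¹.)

Z ≈ 0.7920

P = RT/(V_m − b) − a/V_m² = (0.08314)(320)/(0.4225 − 0.04250) − 3.595/(0.4225)²
  = 26.605/0.38000 − 20.139 = 70.013 − 20.139 = 49.874 bar
Z = PV_m/(RT) = (49.874)(0.4225)/((0.08314)(320)) = 21.072/26.605 = 0.7920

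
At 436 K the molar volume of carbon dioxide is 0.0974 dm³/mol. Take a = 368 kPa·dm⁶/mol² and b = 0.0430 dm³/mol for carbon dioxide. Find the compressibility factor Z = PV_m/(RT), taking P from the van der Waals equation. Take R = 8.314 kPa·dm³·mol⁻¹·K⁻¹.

Z ≈ 0.7481

P = RT/(V_m − b) − a/V_m² = (8.314)(436)/(0.0974 − 0.0430) − 368/(0.0974)²
  = 3624.9/0.054400 − 38791 = 66634 − 38791 = 27843 kPa
Z = PV_m/(RT) = (27843)(0.0974)/((8.314)(436)) = 2711.9/3624.9 = 0.7481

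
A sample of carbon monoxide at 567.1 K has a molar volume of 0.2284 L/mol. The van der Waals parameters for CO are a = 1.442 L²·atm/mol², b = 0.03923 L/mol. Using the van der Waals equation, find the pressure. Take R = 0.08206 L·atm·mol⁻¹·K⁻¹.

P ≈ 218.4 atm

P = RT/(V_m − b) − a/V_m²
RT/(V_m − b) = (0.08206)(567.1)/(0.2284 − 0.03923) = 46.536/0.18917 = 246.00 atm
a/V_m² = 1.442/(0.2284)² = 27.642 atm
P = 246.00 − 27.642 = 218.4 atm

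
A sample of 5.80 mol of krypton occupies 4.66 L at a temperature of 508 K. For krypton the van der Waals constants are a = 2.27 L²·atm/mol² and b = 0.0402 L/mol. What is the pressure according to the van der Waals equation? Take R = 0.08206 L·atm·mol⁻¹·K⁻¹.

P = nRT/(V − nb) − a n²/V²
nRT/(V − nb) = (5.80)(0.08206)(508)/(4.66 − 5.80×0.0402) = 241.78/4.4268 = 54.617 atm
a n²/V² = (2.27)(5.80)²/(4.66)² = 3.5165 atm
P = 54.617 − 3.5165 = 51.10 atm

P ≈ 51.10 atm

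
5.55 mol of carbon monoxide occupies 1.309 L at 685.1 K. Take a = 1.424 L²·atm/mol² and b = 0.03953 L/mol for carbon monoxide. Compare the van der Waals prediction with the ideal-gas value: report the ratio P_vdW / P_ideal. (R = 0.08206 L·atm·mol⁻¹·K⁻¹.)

P_vdW / P_ideal ≈ 1.094

Ideal: P_ideal = nRT/V = (5.55)(0.08206)(685.1)/1.309 = 238.363 atm
vdW: P = nRT/(V − nb) − a n²/V² = 312.017/1.08961 − 43.8628/1.71348 = 286.357 − 25.5987 = 260.758 atm
Ratio = 260.758/238.363 = 1.094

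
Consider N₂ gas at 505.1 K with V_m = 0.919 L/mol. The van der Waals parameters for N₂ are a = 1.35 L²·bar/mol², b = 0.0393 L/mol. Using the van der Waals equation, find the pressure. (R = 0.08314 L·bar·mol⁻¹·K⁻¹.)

P ≈ 46.14 bar

P = RT/(V_m − b) − a/V_m²
RT/(V_m − b) = (0.08314)(505.1)/(0.919 − 0.0393) = 41.994/0.87970 = 47.737 bar
a/V_m² = 1.35/(0.919)² = 1.5985 bar
P = 47.737 − 1.5985 = 46.14 bar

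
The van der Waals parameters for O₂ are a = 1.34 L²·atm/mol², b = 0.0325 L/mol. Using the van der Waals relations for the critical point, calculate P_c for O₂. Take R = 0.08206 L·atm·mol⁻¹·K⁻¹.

For a van der Waals gas, P_c = a/(27b²).
P_c = 1.34/(27×(0.0325)²) = 1.34/0.028519 = 46.99 atm

P_c ≈ 46.99 atm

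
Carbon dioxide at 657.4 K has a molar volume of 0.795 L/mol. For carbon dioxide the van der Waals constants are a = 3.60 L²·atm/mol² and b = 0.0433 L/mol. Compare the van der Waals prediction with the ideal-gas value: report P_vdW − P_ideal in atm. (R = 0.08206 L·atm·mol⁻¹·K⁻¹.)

ΔP ≈ -1.787 atm

Ideal: P_ideal = RT/V_m = (0.08206)(657.4)/0.795 = 67.8569 atm
vdW: P = RT/(V_m − b) − a/V_m² = 53.9462/0.751700 − 3.60/0.632025 = 71.7656 − 5.69598 = 66.0696 atm
ΔP = 66.0696 − 67.8569 = -1.787 atm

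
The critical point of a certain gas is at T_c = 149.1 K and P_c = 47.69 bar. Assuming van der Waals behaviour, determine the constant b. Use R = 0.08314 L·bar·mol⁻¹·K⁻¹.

From T_c = 8a/(27Rb) and P_c = a/(27b²): b = R T_c/(8 P_c).
b = (0.08314)(149.1)/(8×47.69) = 12.396/381.52 = 0.03249 L/mol

b ≈ 0.03249 L/mol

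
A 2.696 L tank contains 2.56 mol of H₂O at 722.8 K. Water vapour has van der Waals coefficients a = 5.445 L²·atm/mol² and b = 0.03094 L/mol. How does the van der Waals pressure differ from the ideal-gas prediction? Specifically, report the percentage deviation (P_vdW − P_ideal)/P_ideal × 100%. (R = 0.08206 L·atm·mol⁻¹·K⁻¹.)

Ideal: P_ideal = nRT/V = (2.56)(0.08206)(722.8)/2.696 = 56.3209 atm
vdW: P = nRT/(V − nb) − a n²/V² = 151.841/2.61679 − 35.6844/7.26842 = 58.0257 − 4.90951 = 53.1162 atm
% deviation = (53.1162 − 56.3209)/56.3209 × 100% = -5.69%

-5.69 %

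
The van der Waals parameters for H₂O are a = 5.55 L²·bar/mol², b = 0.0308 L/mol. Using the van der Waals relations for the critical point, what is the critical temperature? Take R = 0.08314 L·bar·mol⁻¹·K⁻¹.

For a van der Waals gas, T_c = 8a/(27Rb).
T_c = 8×5.55/(27×0.08314×0.0308) = 44.400/0.069139 = 642.2 K

T_c ≈ 642.2 K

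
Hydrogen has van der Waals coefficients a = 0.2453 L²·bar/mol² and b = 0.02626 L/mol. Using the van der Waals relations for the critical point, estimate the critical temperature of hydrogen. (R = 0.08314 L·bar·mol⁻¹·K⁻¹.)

T_c ≈ 33.29 K

For a van der Waals gas, T_c = 8a/(27Rb).
T_c = 8×0.2453/(27×0.08314×0.02626) = 1.9624/0.058948 = 33.29 K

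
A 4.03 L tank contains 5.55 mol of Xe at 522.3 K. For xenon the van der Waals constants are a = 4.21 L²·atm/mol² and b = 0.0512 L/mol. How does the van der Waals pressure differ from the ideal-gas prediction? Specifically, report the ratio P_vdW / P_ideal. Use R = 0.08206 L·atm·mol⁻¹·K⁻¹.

Ideal: P_ideal = nRT/V = (5.55)(0.08206)(522.3)/4.03 = 59.0255 atm
vdW: P = nRT/(V − nb) − a n²/V² = 237.873/3.74584 − 129.679/16.2409 = 63.5032 − 7.98472 = 55.5185 atm
Ratio = 55.5185/59.0255 = 0.9406

P_vdW / P_ideal ≈ 0.9406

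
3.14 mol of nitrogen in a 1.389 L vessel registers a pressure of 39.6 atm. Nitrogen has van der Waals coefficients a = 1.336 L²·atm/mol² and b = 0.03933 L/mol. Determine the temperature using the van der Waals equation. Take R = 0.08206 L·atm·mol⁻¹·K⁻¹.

T = (P + a n²/V²)(V − nb)/(nR)
P + a n²/V² = 39.6 + (1.336)(3.14)²/(1.389)² = 46.427 atm
V − nb = 1.389 − (3.14)(0.03933) = 1.2655 L
T = (46.427)(1.2655)/((3.14)(0.08206)) = 228.0 K

T ≈ 228.0 K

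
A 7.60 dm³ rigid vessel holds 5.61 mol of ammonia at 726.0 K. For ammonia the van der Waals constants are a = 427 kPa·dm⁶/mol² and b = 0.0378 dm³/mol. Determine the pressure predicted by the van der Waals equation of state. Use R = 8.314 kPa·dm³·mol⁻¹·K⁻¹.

P = nRT/(V − nb) − a n²/V²
nRT/(V − nb) = (5.61)(8.314)(726.0)/(7.60 − 5.61×0.0378) = 33862/7.3879 = 4583.4 kPa
a n²/V² = (427)(5.61)²/(7.60)² = 232.66 kPa
P = 4583.4 − 232.66 = 4351 kPa

P ≈ 4351 kPa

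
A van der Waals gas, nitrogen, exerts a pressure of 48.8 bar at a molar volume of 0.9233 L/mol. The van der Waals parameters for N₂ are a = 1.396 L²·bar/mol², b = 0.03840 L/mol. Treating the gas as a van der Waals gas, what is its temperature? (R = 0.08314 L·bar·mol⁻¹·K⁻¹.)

T = (P + a/V_m²)(V_m − b)/R
P + a/V_m² = 48.8 + 1.396/(0.9233)² = 50.438 bar
V_m − b = 0.9233 − 0.03840 = 0.88490 L/mol
T = (50.438)(0.88490)/0.08314 = 536.8 K

T ≈ 536.8 K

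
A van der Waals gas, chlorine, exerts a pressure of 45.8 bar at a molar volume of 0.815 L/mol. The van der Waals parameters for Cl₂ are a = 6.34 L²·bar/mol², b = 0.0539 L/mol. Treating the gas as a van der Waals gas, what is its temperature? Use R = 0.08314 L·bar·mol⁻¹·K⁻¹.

T ≈ 506.7 K

T = (P + a/V_m²)(V_m − b)/R
P + a/V_m² = 45.8 + 6.34/(0.815)² = 55.345 bar
V_m − b = 0.815 − 0.0539 = 0.76110 L/mol
T = (55.345)(0.76110)/0.08314 = 506.7 K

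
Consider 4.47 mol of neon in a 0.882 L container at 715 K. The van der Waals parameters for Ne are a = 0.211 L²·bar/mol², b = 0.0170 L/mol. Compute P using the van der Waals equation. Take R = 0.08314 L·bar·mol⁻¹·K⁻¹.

P = nRT/(V − nb) − a n²/V²
nRT/(V − nb) = (4.47)(0.08314)(715)/(0.882 − 4.47×0.0170) = 265.72/0.80601 = 329.67 bar
a n²/V² = (0.211)(4.47)²/(0.882)² = 5.4195 bar
P = 329.67 − 5.4195 = 324.3 bar

P ≈ 324.3 bar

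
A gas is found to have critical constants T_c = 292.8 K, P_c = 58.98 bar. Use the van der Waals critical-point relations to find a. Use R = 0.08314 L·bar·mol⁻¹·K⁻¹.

a ≈ 4.239 L²·bar/mol²

From T_c = 8a/(27Rb) and P_c = a/(27b²): a = 27 R² T_c²/(64 P_c).
a = 27×(0.08314)²×(292.8)²/(64×58.98) = 16000/3774.7 = 4.239 L²·bar/mol²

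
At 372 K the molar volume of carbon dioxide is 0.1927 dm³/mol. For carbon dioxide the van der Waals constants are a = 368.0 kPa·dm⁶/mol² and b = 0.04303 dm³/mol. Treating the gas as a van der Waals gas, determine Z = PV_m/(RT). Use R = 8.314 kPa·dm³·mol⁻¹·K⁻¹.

P = RT/(V_m − b) − a/V_m² = (8.314)(372)/(0.1927 − 0.04303) − 368.0/(0.1927)²
  = 3092.8/0.14967 − 9910.2 = 20664 − 9910.2 = 10754 kPa
Z = PV_m/(RT) = (10754)(0.1927)/((8.314)(372)) = 2072.3/3092.8 = 0.6700

Z ≈ 0.6700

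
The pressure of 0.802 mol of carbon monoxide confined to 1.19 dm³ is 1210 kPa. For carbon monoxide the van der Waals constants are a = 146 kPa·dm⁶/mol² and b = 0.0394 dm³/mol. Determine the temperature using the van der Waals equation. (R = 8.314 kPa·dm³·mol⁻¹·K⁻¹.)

T ≈ 221.7 K

T = (P + a n²/V²)(V − nb)/(nR)
P + a n²/V² = 1210 + (146)(0.802)²/(1.19)² = 1276.3 kPa
V − nb = 1.19 − (0.802)(0.0394) = 1.1584 dm³
T = (1276.3)(1.1584)/((0.802)(8.314)) = 221.7 K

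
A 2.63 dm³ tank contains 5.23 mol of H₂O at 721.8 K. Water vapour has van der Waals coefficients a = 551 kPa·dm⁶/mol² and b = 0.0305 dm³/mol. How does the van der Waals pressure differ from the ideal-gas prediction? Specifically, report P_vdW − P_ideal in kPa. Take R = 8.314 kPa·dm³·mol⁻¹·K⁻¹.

ΔP ≈ -1408 kPa

Ideal: P_ideal = nRT/V = (5.23)(8.314)(721.8)/2.63 = 11933.6 kPa
vdW: P = nRT/(V − nb) − a n²/V² = 31385.5/2.47049 − 15071.4/6.91690 = 12704.2 − 2178.92 = 10525.3 kPa
ΔP = 10525.3 − 11933.6 = -1408 kPa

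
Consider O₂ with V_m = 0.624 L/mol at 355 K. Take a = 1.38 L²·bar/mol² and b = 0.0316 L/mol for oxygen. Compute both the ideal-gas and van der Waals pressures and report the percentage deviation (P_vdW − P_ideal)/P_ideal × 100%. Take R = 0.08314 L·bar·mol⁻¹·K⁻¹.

-2.16 %

Ideal: P_ideal = RT/V_m = (0.08314)(355)/0.624 = 47.2992 bar
vdW: P = RT/(V_m − b) − a/V_m² = 29.5147/0.592400 − 1.38/0.389376 = 49.8222 − 3.54413 = 46.2781 bar
% deviation = (46.2781 − 47.2992)/47.2992 × 100% = -2.16%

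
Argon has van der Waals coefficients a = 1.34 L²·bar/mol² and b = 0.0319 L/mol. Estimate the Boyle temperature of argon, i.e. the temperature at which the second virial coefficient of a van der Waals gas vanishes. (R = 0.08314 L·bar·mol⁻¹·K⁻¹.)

For a van der Waals gas the second virial coefficient B₂ = b − a/(RT) vanishes at T_B = a/(Rb).
T_B = 1.34/(0.08314×0.0319) = 1.34/0.0026522 = 505.2 K

T_B ≈ 505.2 K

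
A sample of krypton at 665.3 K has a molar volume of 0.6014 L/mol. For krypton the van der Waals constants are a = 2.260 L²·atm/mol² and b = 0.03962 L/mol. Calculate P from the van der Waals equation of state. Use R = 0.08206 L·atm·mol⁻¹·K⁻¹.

P ≈ 90.93 atm

P = RT/(V_m − b) − a/V_m²
RT/(V_m − b) = (0.08206)(665.3)/(0.6014 − 0.03962) = 54.595/0.56178 = 97.182 atm
a/V_m² = 2.260/(0.6014)² = 6.2486 atm
P = 97.182 − 6.2486 = 90.93 atm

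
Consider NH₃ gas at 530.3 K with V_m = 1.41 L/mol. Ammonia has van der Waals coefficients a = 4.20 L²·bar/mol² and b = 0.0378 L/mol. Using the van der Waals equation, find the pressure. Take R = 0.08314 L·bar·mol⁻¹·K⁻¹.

P = RT/(V_m − b) − a/V_m²
RT/(V_m − b) = (0.08314)(530.3)/(1.41 − 0.0378) = 44.089/1.3722 = 32.130 bar
a/V_m² = 4.20/(1.41)² = 2.1126 bar
P = 32.130 − 2.1126 = 30.02 bar

P ≈ 30.02 bar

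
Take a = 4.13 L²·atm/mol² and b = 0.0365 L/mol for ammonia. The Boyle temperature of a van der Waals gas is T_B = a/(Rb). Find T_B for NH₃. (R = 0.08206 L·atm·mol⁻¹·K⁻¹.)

For a van der Waals gas the second virial coefficient B₂ = b − a/(RT) vanishes at T_B = a/(Rb).
T_B = 4.13/(0.08206×0.0365) = 4.13/0.0029952 = 1379 K

T_B ≈ 1379 K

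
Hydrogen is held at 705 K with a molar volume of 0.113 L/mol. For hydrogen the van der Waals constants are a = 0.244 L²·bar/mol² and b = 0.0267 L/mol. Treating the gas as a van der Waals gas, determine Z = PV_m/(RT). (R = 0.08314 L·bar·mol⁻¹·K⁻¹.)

P = RT/(V_m − b) − a/V_m² = (0.08314)(705)/(0.113 − 0.0267) − 0.244/(0.113)²
  = 58.614/0.086300 − 19.109 = 679.19 − 19.109 = 660.08 bar
Z = PV_m/(RT) = (660.08)(0.113)/((0.08314)(705)) = 74.589/58.614 = 1.273

Z ≈ 1.273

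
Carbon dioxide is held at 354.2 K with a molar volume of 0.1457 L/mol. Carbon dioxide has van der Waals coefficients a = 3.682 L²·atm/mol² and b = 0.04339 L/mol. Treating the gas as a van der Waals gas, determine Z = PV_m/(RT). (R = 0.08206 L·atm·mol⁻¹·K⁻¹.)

Z ≈ 0.5547

P = RT/(V_m − b) − a/V_m² = (0.08206)(354.2)/(0.1457 − 0.04339) − 3.682/(0.1457)²
  = 29.066/0.10231 − 173.45 = 284.10 − 173.45 = 110.65 atm
Z = PV_m/(RT) = (110.65)(0.1457)/((0.08206)(354.2)) = 16.122/29.066 = 0.5547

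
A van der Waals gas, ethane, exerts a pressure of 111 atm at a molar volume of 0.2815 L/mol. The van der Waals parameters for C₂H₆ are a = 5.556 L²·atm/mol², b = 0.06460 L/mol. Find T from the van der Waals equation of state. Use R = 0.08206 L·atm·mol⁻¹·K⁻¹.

T ≈ 478.7 K

T = (P + a/V_m²)(V_m − b)/R
P + a/V_m² = 111 + 5.556/(0.2815)² = 181.11 atm
V_m − b = 0.2815 − 0.06460 = 0.21690 L/mol
T = (181.11)(0.21690)/0.08206 = 478.7 K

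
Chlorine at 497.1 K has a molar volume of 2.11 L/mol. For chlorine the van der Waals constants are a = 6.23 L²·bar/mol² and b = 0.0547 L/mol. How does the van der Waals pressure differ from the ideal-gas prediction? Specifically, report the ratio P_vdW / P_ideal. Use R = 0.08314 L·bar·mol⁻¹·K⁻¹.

P_vdW / P_ideal ≈ 0.9552

Ideal: P_ideal = RT/V_m = (0.08314)(497.1)/2.11 = 19.5872 bar
vdW: P = RT/(V_m − b) − a/V_m² = 41.3289/2.05530 − 6.23/4.45210 = 20.1085 − 1.39934 = 18.7092 bar
Ratio = 18.7092/19.5872 = 0.9552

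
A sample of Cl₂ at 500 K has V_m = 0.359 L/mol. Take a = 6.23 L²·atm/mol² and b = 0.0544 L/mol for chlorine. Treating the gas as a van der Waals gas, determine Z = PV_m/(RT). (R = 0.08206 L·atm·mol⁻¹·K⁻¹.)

Z ≈ 0.7556

P = RT/(V_m − b) − a/V_m² = (0.08206)(500)/(0.359 − 0.0544) − 6.23/(0.359)²
  = 41.030/0.30460 − 48.339 = 134.70 − 48.339 = 86.36 atm
Z = PV_m/(RT) = (86.36)(0.359)/((0.08206)(500)) = 31.003/41.030 = 0.7556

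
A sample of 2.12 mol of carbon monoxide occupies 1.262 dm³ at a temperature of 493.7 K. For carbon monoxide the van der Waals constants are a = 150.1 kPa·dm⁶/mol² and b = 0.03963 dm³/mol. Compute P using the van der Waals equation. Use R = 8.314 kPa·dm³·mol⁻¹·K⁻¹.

P ≈ 6963 kPa

P = nRT/(V − nb) − a n²/V²
nRT/(V − nb) = (2.12)(8.314)(493.7)/(1.262 − 2.12×0.03963) = 8701.8/1.1780 = 7386.9 kPa
a n²/V² = (150.1)(2.12)²/(1.262)² = 423.58 kPa
P = 7386.9 − 423.58 = 6963 kPa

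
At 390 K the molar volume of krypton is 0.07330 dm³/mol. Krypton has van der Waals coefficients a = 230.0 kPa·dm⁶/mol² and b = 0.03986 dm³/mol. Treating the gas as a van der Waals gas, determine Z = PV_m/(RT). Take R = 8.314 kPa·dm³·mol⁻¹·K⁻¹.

P = RT/(V_m − b) − a/V_m² = (8.314)(390)/(0.07330 − 0.03986) − 230.0/(0.07330)²
  = 3242.5/0.033440 − 42808 = 96965 − 42808 = 54157 kPa
Z = PV_m/(RT) = (54157)(0.07330)/((8.314)(390)) = 3969.7/3242.5 = 1.224

Z ≈ 1.224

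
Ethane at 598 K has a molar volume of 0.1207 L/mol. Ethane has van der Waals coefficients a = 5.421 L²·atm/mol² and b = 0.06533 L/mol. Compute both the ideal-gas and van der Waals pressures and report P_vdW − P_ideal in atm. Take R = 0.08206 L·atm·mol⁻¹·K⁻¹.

ΔP ≈ 107.6 atm

Ideal: P_ideal = RT/V_m = (0.08206)(598)/0.1207 = 406.561 atm
vdW: P = RT/(V_m − b) − a/V_m² = 49.0719/0.0553700 − 5.421/0.0145685 = 886.254 − 372.104 = 514.150 atm
ΔP = 514.150 − 406.561 = 107.6 atm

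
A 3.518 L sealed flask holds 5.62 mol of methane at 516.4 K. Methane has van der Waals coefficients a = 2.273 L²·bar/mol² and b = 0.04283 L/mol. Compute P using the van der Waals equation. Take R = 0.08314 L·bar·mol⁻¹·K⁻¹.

P ≈ 67.82 bar

P = nRT/(V − nb) − a n²/V²
nRT/(V − nb) = (5.62)(0.08314)(516.4)/(3.518 − 5.62×0.04283) = 241.29/3.2773 = 73.625 bar
a n²/V² = (2.273)(5.62)²/(3.518)² = 5.8007 bar
P = 73.625 − 5.8007 = 67.82 bar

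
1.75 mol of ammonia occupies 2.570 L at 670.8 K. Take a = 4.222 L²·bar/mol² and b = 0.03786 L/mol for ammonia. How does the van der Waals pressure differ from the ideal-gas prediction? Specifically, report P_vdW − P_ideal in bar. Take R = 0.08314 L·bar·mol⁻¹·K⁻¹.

ΔP ≈ -0.953 bar

Ideal: P_ideal = nRT/V = (1.75)(0.08314)(670.8)/2.570 = 37.9759 bar
vdW: P = nRT/(V − nb) − a n²/V² = 97.5980/2.50375 − 12.9299/6.60490 = 38.9807 − 1.95762 = 37.0231 bar
ΔP = 37.0231 − 37.9759 = -0.953 bar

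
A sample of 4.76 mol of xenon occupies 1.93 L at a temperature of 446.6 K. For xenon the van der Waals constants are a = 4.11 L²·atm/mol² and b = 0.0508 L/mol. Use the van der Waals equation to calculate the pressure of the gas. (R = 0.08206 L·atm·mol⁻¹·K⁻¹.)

P = nRT/(V − nb) − a n²/V²
nRT/(V − nb) = (4.76)(0.08206)(446.6)/(1.93 − 4.76×0.0508) = 174.44/1.6882 = 103.33 atm
a n²/V² = (4.11)(4.76)²/(1.93)² = 25.000 atm
P = 103.33 − 25.000 = 78.33 atm

P ≈ 78.33 atm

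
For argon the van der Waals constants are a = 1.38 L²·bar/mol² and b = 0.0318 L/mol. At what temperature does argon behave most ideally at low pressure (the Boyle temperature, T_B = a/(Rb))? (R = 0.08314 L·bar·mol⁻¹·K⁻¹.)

T_B ≈ 522.0 K

For a van der Waals gas the second virial coefficient B₂ = b − a/(RT) vanishes at T_B = a/(Rb).
T_B = 1.38/(0.08314×0.0318) = 1.38/0.0026439 = 522.0 K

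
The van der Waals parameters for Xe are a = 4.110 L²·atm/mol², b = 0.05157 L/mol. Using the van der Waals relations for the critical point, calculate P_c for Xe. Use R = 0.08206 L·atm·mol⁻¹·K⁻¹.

P_c ≈ 57.24 atm

For a van der Waals gas, P_c = a/(27b²).
P_c = 4.110/(27×(0.05157)²) = 4.110/0.071806 = 57.24 atm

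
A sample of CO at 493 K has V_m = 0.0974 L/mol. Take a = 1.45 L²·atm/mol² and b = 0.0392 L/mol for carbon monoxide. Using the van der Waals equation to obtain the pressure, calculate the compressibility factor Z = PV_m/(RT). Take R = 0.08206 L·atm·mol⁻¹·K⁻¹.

P = RT/(V_m − b) − a/V_m² = (0.08206)(493)/(0.0974 − 0.0392) − 1.45/(0.0974)²
  = 40.456/0.058200 − 152.84 = 695.12 − 152.84 = 542.28 atm
Z = PV_m/(RT) = (542.28)(0.0974)/((0.08206)(493)) = 52.818/40.456 = 1.306

Z ≈ 1.306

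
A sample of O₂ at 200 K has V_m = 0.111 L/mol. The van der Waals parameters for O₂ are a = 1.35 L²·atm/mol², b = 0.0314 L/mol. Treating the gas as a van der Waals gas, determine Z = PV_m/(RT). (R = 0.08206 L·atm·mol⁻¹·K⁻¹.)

Z ≈ 0.6534

P = RT/(V_m − b) − a/V_m² = (0.08206)(200)/(0.111 − 0.0314) − 1.35/(0.111)²
  = 16.412/0.079600 − 109.57 = 206.18 − 109.57 = 96.61 atm
Z = PV_m/(RT) = (96.61)(0.111)/((0.08206)(200)) = 10.724/16.412 = 0.6534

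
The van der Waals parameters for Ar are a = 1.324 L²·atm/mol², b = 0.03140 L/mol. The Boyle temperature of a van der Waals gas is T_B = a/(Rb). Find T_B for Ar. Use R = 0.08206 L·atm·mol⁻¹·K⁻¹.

T_B ≈ 513.8 K

For a van der Waals gas the second virial coefficient B₂ = b − a/(RT) vanishes at T_B = a/(Rb).
T_B = 1.324/(0.08206×0.03140) = 1.324/0.0025767 = 513.8 K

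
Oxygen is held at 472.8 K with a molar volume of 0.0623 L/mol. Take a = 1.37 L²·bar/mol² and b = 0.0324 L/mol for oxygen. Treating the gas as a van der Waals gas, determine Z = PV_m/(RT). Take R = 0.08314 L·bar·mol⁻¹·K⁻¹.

P = RT/(V_m − b) − a/V_m² = (0.08314)(472.8)/(0.0623 − 0.0324) − 1.37/(0.0623)²
  = 39.309/0.029900 − 352.98 = 1314.7 − 352.98 = 961.7 bar
Z = PV_m/(RT) = (961.7)(0.0623)/((0.08314)(472.8)) = 59.914/39.309 = 1.524

Z ≈ 1.524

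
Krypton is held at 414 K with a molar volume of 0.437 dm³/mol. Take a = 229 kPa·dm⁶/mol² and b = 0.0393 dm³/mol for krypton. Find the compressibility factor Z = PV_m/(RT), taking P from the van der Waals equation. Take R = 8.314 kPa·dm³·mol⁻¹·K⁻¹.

Z ≈ 0.9466

P = RT/(V_m − b) − a/V_m² = (8.314)(414)/(0.437 − 0.0393) − 229/(0.437)²
  = 3442.0/0.39770 − 1199.1 = 8654.8 − 1199.1 = 7455.7 kPa
Z = PV_m/(RT) = (7455.7)(0.437)/((8.314)(414)) = 3258.1/3442.0 = 0.9466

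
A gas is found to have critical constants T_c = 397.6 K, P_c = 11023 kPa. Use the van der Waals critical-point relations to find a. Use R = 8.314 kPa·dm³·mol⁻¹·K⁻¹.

a ≈ 418.2 kPa·dm⁶/mol²

From T_c = 8a/(27Rb) and P_c = a/(27b²): a = 27 R² T_c²/(64 P_c).
a = 27×(8.314)²×(397.6)²/(64×11023) = 295037049/705472 = 418.2 kPa·dm⁶/mol²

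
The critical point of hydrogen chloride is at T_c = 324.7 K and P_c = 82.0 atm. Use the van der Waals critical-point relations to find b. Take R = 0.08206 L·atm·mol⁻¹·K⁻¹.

From T_c = 8a/(27Rb) and P_c = a/(27b²): b = R T_c/(8 P_c).
b = (0.08206)(324.7)/(8×82.0) = 26.645/656.00 = 0.04062 L/mol

b ≈ 0.04062 L/mol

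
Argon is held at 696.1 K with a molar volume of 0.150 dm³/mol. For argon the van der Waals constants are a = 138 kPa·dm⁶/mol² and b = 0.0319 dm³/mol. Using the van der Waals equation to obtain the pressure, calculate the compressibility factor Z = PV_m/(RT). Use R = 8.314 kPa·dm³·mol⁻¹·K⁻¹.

P = RT/(V_m − b) − a/V_m² = (8.314)(696.1)/(0.150 − 0.0319) − 138/(0.150)²
  = 5787.4/0.11810 − 6133.3 = 49004 − 6133.3 = 42871 kPa
Z = PV_m/(RT) = (42871)(0.150)/((8.314)(696.1)) = 6430.7/5787.4 = 1.111

Z ≈ 1.111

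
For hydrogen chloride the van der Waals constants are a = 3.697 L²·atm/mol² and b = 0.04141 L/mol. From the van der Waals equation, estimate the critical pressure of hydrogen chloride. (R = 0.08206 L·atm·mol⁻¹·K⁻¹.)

P_c ≈ 79.85 atm

For a van der Waals gas, P_c = a/(27b²).
P_c = 3.697/(27×(0.04141)²) = 3.697/0.046299 = 79.85 atm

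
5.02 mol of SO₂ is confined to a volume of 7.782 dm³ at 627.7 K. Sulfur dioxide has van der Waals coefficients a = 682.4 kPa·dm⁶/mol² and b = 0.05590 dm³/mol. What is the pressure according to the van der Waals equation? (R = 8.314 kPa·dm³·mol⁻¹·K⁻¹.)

P ≈ 3208 kPa

P = nRT/(V − nb) − a n²/V²
nRT/(V − nb) = (5.02)(8.314)(627.7)/(7.782 − 5.02×0.05590) = 26198/7.5014 = 3492.4 kPa
a n²/V² = (682.4)(5.02)²/(7.782)² = 283.96 kPa
P = 3492.4 − 283.96 = 3208 kPa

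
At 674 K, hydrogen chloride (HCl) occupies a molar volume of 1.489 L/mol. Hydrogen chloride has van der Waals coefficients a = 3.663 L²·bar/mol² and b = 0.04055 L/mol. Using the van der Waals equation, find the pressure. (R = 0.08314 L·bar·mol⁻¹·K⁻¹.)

P = RT/(V_m − b) − a/V_m²
RT/(V_m − b) = (0.08314)(674)/(1.489 − 0.04055) = 56.036/1.4485 = 38.686 bar
a/V_m² = 3.663/(1.489)² = 1.6521 bar
P = 38.686 − 1.6521 = 37.03 bar

P ≈ 37.03 bar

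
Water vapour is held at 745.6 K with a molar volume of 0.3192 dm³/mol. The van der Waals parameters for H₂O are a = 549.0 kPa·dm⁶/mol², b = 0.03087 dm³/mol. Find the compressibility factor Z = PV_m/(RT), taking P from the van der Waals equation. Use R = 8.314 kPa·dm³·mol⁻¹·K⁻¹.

P = RT/(V_m − b) − a/V_m² = (8.314)(745.6)/(0.3192 − 0.03087) − 549.0/(0.3192)²
  = 6198.9/0.28833 − 5388.2 = 21499 − 5388.2 = 16111 kPa
Z = PV_m/(RT) = (16111)(0.3192)/((8.314)(745.6)) = 5142.6/6198.9 = 0.8296

Z ≈ 0.8296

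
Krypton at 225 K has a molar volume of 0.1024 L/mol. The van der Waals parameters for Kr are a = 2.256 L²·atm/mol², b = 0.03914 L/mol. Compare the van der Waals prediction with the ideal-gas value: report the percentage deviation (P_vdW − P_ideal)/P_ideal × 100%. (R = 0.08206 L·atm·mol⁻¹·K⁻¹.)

Ideal: P_ideal = RT/V_m = (0.08206)(225)/0.1024 = 180.308 atm
vdW: P = RT/(V_m − b) − a/V_m² = 18.4635/0.0632600 − 2.256/0.0104858 = 291.867 − 215.148 = 76.719 atm
% deviation = (76.719 − 180.308)/180.308 × 100% = -57.45%

-57.45 %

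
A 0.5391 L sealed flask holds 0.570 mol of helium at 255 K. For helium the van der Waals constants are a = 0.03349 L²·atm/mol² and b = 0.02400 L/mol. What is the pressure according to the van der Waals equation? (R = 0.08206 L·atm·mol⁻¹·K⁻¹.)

P ≈ 22.66 atm

P = nRT/(V − nb) − a n²/V²
nRT/(V − nb) = (0.570)(0.08206)(255)/(0.5391 − 0.570×0.02400) = 11.927/0.52542 = 22.700 atm
a n²/V² = (0.03349)(0.570)²/(0.5391)² = 0.037439 atm
P = 22.700 − 0.037439 = 22.66 atm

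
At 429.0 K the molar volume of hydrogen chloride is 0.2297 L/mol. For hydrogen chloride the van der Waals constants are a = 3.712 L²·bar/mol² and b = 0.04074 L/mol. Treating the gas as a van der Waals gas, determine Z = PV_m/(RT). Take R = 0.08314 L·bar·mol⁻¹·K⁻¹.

Z ≈ 0.7625

P = RT/(V_m − b) − a/V_m² = (0.08314)(429.0)/(0.2297 − 0.04074) − 3.712/(0.2297)²
  = 35.667/0.18896 − 70.354 = 188.75 − 70.354 = 118.40 bar
Z = PV_m/(RT) = (118.40)(0.2297)/((0.08314)(429.0)) = 27.196/35.667 = 0.7625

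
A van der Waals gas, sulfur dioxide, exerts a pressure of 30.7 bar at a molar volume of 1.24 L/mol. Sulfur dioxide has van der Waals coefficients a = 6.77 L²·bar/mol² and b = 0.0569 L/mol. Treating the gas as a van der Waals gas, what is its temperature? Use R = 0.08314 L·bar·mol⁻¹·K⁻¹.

T = (P + a/V_m²)(V_m − b)/R
P + a/V_m² = 30.7 + 6.77/(1.24)² = 35.103 bar
V_m − b = 1.24 − 0.0569 = 1.1831 L/mol
T = (35.103)(1.1831)/0.08314 = 499.5 K

T ≈ 499.5 K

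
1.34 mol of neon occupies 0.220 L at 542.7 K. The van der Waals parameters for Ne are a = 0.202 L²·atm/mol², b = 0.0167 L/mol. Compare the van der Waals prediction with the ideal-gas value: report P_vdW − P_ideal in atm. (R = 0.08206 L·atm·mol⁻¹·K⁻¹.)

ΔP ≈ 23.22 atm

Ideal: P_ideal = nRT/V = (1.34)(0.08206)(542.7)/0.220 = 271.252 atm
vdW: P = nRT/(V − nb) − a n²/V² = 59.6755/0.197622 − 0.362711/0.0484000 = 301.968 − 7.49403 = 294.474 atm
ΔP = 294.474 − 271.252 = 23.22 atm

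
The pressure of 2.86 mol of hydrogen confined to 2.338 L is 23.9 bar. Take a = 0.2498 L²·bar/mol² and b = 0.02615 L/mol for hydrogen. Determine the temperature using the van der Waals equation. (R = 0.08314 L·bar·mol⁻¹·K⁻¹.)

T ≈ 231.0 K

T = (P + a n²/V²)(V − nb)/(nR)
P + a n²/V² = 23.9 + (0.2498)(2.86)²/(2.338)² = 24.274 bar
V − nb = 2.338 − (2.86)(0.02615) = 2.2632 L
T = (24.274)(2.2632)/((2.86)(0.08314)) = 231.0 K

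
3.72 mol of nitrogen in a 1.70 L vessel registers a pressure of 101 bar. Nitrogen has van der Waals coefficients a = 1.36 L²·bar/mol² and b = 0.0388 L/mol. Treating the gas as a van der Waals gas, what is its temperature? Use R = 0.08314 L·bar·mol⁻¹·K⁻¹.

T ≈ 540.8 K

T = (P + a n²/V²)(V − nb)/(nR)
P + a n²/V² = 101 + (1.36)(3.72)²/(1.70)² = 107.51 bar
V − nb = 1.70 − (3.72)(0.0388) = 1.5557 L
T = (107.51)(1.5557)/((3.72)(0.08314)) = 540.8 K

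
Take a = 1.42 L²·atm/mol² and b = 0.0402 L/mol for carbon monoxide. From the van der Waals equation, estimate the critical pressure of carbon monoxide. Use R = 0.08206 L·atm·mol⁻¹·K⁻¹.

P_c ≈ 32.54 atm

For a van der Waals gas, P_c = a/(27b²).
P_c = 1.42/(27×(0.0402)²) = 1.42/0.043633 = 32.54 atm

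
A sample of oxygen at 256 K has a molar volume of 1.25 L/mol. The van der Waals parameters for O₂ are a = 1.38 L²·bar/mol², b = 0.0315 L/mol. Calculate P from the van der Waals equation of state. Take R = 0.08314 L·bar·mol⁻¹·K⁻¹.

P = RT/(V_m − b) − a/V_m²
RT/(V_m − b) = (0.08314)(256)/(1.25 − 0.0315) = 21.284/1.2185 = 17.467 bar
a/V_m² = 1.38/(1.25)² = 0.88320 bar
P = 17.467 − 0.88320 = 16.58 bar

P ≈ 16.58 bar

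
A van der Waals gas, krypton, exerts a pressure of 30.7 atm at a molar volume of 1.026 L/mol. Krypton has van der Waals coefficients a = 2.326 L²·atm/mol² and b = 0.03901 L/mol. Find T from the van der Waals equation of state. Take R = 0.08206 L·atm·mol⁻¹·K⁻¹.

T = (P + a/V_m²)(V_m − b)/R
P + a/V_m² = 30.7 + 2.326/(1.026)² = 32.910 atm
V_m − b = 1.026 − 0.03901 = 0.98699 L/mol
T = (32.910)(0.98699)/0.08206 = 395.8 K

T ≈ 395.8 K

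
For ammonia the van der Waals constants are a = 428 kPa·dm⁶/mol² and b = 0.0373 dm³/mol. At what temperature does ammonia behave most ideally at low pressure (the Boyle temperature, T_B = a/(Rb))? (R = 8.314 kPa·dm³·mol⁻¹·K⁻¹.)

For a van der Waals gas the second virial coefficient B₂ = b − a/(RT) vanishes at T_B = a/(Rb).
T_B = 428/(8.314×0.0373) = 428/0.31011 = 1380 K

T_B ≈ 1380 K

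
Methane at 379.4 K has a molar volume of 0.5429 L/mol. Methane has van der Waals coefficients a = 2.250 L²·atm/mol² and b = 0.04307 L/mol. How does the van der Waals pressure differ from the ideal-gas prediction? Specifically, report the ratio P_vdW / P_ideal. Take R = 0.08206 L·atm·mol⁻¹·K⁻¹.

P_vdW / P_ideal ≈ 0.9531

Ideal: P_ideal = RT/V_m = (0.08206)(379.4)/0.5429 = 57.3468 atm
vdW: P = RT/(V_m − b) − a/V_m² = 31.1336/0.499830 − 2.250/0.294740 = 62.2884 − 7.63385 = 54.6546 atm
Ratio = 54.6546/57.3468 = 0.9531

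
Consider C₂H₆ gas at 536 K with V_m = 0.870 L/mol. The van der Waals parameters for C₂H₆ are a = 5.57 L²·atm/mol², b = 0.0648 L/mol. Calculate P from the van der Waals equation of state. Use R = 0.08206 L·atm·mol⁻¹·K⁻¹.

P ≈ 47.27 atm

P = RT/(V_m − b) − a/V_m²
RT/(V_m − b) = (0.08206)(536)/(0.870 − 0.0648) = 43.984/0.80520 = 54.625 atm
a/V_m² = 5.57/(0.870)² = 7.3590 atm
P = 54.625 − 7.3590 = 47.27 atm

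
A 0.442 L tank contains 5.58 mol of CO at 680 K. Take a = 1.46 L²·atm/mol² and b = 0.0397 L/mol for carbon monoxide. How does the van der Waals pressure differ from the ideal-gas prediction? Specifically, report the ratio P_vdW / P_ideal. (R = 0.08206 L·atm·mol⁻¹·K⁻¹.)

P_vdW / P_ideal ≈ 1.674

Ideal: P_ideal = nRT/V = (5.58)(0.08206)(680)/0.442 = 704.454 atm
vdW: P = nRT/(V − nb) − a n²/V² = 311.368/0.220474 − 45.4591/0.195364 = 1412.27 − 232.689 = 1179.58 atm
Ratio = 1179.58/704.454 = 1.674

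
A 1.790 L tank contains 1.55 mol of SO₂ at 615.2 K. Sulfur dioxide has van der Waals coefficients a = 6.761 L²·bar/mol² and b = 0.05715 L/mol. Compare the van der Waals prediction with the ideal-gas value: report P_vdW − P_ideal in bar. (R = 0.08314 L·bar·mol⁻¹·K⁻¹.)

ΔP ≈ -2.764 bar

Ideal: P_ideal = nRT/V = (1.55)(0.08314)(615.2)/1.790 = 44.2899 bar
vdW: P = nRT/(V − nb) − a n²/V² = 79.2790/1.70142 − 16.2433/3.20410 = 46.5958 − 5.06954 = 41.5263 bar
ΔP = 41.5263 − 44.2899 = -2.764 bar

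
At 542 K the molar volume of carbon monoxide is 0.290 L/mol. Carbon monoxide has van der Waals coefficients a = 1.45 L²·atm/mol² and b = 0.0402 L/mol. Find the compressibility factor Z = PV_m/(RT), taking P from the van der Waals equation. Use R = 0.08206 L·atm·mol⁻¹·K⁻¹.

P = RT/(V_m − b) − a/V_m² = (0.08206)(542)/(0.290 − 0.0402) − 1.45/(0.290)²
  = 44.477/0.24980 − 17.241 = 178.05 − 17.241 = 160.81 atm
Z = PV_m/(RT) = (160.81)(0.290)/((0.08206)(542)) = 46.635/44.477 = 1.049

Z ≈ 1.049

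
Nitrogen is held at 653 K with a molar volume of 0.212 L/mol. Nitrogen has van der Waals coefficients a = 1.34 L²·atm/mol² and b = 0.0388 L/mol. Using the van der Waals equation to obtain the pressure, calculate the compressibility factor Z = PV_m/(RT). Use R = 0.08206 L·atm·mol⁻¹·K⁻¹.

Z ≈ 1.106

P = RT/(V_m − b) − a/V_m² = (0.08206)(653)/(0.212 − 0.0388) − 1.34/(0.212)²
  = 53.585/0.17320 − 29.815 = 309.38 − 29.815 = 279.57 atm
Z = PV_m/(RT) = (279.57)(0.212)/((0.08206)(653)) = 59.269/53.585 = 1.106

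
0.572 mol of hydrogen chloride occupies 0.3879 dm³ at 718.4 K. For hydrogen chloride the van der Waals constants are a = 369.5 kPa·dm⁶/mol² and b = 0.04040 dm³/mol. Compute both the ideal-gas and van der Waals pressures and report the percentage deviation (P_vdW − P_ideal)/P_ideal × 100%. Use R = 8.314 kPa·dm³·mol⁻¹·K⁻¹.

-2.79 %

Ideal: P_ideal = nRT/V = (0.572)(8.314)(718.4)/0.3879 = 8807.50 kPa
vdW: P = nRT/(V − nb) − a n²/V² = 3416.43/0.364791 − 120.894/0.150466 = 9365.44 − 803.464 = 8561.98 kPa
% deviation = (8561.98 − 8807.50)/8807.50 × 100% = -2.79%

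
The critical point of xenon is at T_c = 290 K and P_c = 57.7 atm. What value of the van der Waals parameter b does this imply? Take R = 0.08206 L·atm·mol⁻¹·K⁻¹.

b ≈ 0.05155 L/mol

From T_c = 8a/(27Rb) and P_c = a/(27b²): b = R T_c/(8 P_c).
b = (0.08206)(290)/(8×57.7) = 23.797/461.60 = 0.05155 L/mol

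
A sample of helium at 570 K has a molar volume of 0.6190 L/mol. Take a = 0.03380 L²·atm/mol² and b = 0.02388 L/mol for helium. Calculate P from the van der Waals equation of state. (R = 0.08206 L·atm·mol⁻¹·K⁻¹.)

P ≈ 78.51 atm

P = RT/(V_m − b) − a/V_m²
RT/(V_m − b) = (0.08206)(570)/(0.6190 − 0.02388) = 46.774/0.59512 = 78.596 atm
a/V_m² = 0.03380/(0.6190)² = 0.088214 atm
P = 78.596 − 0.088214 = 78.51 atm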